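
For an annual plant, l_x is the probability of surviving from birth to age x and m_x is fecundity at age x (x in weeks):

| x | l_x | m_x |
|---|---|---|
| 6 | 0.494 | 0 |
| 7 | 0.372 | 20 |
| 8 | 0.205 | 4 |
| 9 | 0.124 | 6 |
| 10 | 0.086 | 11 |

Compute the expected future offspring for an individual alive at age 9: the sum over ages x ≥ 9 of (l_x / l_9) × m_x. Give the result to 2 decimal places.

13.63

l_9 = 0.124. Conditional survival from age 9 to x is l_x / l_9.
  x=9: (0.124/0.124) × 6 = 6.0000
  x=10: (0.086/0.124) × 11 = 7.6290
Sum = 6.0000 + 7.6290 = 13.6290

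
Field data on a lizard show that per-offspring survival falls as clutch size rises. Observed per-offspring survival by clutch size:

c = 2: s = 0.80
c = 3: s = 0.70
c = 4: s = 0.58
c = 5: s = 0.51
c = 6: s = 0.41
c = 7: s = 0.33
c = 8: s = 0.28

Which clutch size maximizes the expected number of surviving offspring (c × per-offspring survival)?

Expected surviving offspring = c × s(c):
  c=2: 2 × 0.80 = 1.600
  c=3: 3 × 0.70 = 2.100
  c=4: 4 × 0.58 = 2.320
  c=5: 5 × 0.51 = 2.550
  c=6: 6 × 0.41 = 2.460
  c=7: 7 × 0.33 = 2.310
  c=8: 8 × 0.28 = 2.240
Maximum at c = 5 (2.550 surviving offspring).

5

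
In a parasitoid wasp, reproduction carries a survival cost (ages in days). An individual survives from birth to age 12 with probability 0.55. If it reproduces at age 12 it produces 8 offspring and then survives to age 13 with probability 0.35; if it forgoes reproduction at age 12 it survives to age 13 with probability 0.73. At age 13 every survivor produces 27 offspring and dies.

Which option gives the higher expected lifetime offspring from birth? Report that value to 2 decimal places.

10.84

breed at age 12: R₀ = 0.55 × (8 + 0.35 × 27) = 0.55 × 17.4500 = 9.5975
delay to age 13: R₀ = 0.55 × (0.73 × 27) = 0.55 × 19.7100 = 10.8405
Higher: delay to age 13 (10.8405).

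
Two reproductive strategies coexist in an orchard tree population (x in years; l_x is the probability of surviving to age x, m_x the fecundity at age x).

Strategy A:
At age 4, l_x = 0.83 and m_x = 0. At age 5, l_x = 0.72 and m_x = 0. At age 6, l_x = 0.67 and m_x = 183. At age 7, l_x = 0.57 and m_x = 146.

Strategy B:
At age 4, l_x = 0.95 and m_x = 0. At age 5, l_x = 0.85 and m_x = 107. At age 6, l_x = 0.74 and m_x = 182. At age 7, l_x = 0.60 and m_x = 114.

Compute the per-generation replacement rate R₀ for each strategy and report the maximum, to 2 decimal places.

294.03

Strategy A: R₀ = 0.83×0 + 0.72×0 + 0.67×183 + 0.57×146 = 205.8300
Strategy B: R₀ = 0.95×0 + 0.85×107 + 0.74×182 + 0.60×114 = 294.0300
Highest R₀: strategy B with 294.0300.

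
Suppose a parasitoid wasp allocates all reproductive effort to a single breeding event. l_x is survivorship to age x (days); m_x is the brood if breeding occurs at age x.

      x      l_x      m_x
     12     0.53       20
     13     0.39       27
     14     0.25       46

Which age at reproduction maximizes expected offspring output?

Expected offspring if breeding at age x = l_x × m_x:
  age 12: 0.53 × 20 = 10.600
  age 13: 0.39 × 27 = 10.530
  age 14: 0.25 × 46 = 11.500
Maximum at age 14 (11.500).

14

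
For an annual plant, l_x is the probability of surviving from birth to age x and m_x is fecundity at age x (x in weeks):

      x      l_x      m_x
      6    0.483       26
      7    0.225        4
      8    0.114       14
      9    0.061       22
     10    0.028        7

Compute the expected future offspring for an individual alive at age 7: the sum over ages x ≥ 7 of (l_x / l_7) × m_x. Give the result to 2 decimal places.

17.93

l_7 = 0.225. Conditional survival from age 7 to x is l_x / l_7.
  x=7: (0.225/0.225) × 4 = 4.0000
  x=8: (0.114/0.225) × 14 = 7.0933
  x=9: (0.061/0.225) × 22 = 5.9644
  x=10: (0.028/0.225) × 7 = 0.8711
Sum = 4.0000 + 7.0933 + 5.9644 + 0.8711 = 17.9289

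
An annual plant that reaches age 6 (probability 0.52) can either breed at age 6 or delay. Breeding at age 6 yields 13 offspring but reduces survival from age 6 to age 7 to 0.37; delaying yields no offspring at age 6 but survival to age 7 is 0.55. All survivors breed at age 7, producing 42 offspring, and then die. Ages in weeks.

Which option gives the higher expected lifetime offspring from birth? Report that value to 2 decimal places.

breed at age 6: R₀ = 0.52 × (13 + 0.37 × 42) = 0.52 × 28.5400 = 14.8408
delay to age 7: R₀ = 0.52 × (0.55 × 42) = 0.52 × 23.1000 = 12.0120
Higher: breed at age 6 (14.8408).

14.84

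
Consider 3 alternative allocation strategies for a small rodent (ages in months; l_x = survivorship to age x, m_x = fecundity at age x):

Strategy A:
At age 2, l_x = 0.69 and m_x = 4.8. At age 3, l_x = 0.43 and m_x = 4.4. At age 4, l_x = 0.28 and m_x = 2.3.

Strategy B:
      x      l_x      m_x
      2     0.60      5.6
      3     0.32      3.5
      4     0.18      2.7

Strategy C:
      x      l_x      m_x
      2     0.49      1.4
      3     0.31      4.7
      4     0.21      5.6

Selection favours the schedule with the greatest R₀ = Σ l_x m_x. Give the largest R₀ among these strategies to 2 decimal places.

Strategy A: R₀ = 0.69×4.8 + 0.43×4.4 + 0.28×2.3 = 5.8480
Strategy B: R₀ = 0.60×5.6 + 0.32×3.5 + 0.18×2.7 = 4.9660
Strategy C: R₀ = 0.49×1.4 + 0.31×4.7 + 0.21×5.6 = 3.3190
Highest R₀: strategy A with 5.8480.

5.85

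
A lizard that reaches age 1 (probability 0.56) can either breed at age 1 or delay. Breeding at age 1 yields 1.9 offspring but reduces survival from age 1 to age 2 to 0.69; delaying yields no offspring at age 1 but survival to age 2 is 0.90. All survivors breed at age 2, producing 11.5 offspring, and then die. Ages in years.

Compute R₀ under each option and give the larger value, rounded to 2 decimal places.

breed at age 1: R₀ = 0.56 × (1.9 + 0.69 × 11.5) = 0.56 × 9.8350 = 5.5076
delay to age 2: R₀ = 0.56 × (0.90 × 11.5) = 0.56 × 10.3500 = 5.7960
Higher: delay to age 2 (5.7960).

5.80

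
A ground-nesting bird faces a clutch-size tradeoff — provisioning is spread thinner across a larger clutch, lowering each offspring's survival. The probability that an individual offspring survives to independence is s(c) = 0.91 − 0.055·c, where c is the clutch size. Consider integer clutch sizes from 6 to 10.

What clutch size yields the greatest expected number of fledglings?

Expected fledglings = c × s(c):
  c=6: 6 × 0.580 = 3.480
  c=7: 7 × 0.525 = 3.675
  c=8: 8 × 0.470 = 3.760
  c=9: 9 × 0.415 = 3.735
  c=10: 10 × 0.360 = 3.600
Maximum at c = 8 (3.760 fledglings).

8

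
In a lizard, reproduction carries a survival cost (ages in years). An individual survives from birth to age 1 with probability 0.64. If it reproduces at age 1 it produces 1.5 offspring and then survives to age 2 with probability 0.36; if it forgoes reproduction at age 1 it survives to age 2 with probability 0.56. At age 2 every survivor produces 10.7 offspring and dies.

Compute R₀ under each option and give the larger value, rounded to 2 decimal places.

3.83

breed at age 1: R₀ = 0.64 × (1.5 + 0.36 × 10.7) = 0.64 × 5.3520 = 3.4253
delay to age 2: R₀ = 0.64 × (0.56 × 10.7) = 0.64 × 5.9920 = 3.8349
Higher: delay to age 2 (3.8349).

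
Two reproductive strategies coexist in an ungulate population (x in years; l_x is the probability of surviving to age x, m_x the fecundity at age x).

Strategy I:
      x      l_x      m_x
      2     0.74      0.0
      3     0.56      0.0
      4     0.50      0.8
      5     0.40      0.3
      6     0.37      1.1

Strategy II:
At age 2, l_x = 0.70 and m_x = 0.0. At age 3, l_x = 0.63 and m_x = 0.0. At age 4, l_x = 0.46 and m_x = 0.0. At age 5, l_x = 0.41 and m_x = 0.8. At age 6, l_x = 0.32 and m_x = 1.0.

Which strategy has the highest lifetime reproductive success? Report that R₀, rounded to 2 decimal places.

Strategy I: R₀ = 0.74×0.0 + 0.56×0.0 + 0.50×0.8 + 0.40×0.3 + 0.37×1.1 = 0.9270
Strategy II: R₀ = 0.70×0.0 + 0.63×0.0 + 0.46×0.0 + 0.41×0.8 + 0.32×1.0 = 0.6480
Highest R₀: strategy I with 0.9270.

0.93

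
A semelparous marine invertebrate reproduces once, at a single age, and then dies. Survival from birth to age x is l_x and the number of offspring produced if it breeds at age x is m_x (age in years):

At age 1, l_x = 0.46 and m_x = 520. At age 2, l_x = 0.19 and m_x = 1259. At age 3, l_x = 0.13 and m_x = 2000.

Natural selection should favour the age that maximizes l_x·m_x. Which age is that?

3

Expected offspring if breeding at age x = l_x × m_x:
  age 1: 0.46 × 520 = 239.200
  age 2: 0.19 × 1259 = 239.210
  age 3: 0.13 × 2000 = 260.000
Maximum at age 3 (260.000).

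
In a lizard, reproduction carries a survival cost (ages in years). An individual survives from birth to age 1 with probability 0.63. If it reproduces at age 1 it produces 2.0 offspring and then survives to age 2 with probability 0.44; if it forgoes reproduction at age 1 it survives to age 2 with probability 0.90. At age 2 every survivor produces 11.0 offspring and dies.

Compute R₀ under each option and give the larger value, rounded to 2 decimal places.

breed at age 1: R₀ = 0.63 × (2.0 + 0.44 × 11.0) = 0.63 × 6.8400 = 4.3092
delay to age 2: R₀ = 0.63 × (0.90 × 11.0) = 0.63 × 9.9000 = 6.2370
Higher: delay to age 2 (6.2370).

6.24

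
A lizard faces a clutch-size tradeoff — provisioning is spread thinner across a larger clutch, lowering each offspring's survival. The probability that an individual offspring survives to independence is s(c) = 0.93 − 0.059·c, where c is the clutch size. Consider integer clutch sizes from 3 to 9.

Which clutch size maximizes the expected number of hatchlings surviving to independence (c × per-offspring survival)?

8

Expected hatchlings surviving to independence = c × s(c):
  c=3: 3 × 0.753 = 2.259
  c=4: 4 × 0.694 = 2.776
  c=5: 5 × 0.635 = 3.175
  c=6: 6 × 0.576 = 3.456
  c=7: 7 × 0.517 = 3.619
  c=8: 8 × 0.458 = 3.664
  c=9: 9 × 0.399 = 3.591
Maximum at c = 8 (3.664 hatchlings surviving to independence).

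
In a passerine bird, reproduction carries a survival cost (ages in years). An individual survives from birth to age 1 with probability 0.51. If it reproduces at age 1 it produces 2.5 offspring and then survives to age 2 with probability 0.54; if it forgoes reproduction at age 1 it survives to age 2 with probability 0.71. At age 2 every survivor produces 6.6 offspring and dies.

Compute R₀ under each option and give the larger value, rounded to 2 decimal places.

breed at age 1: R₀ = 0.51 × (2.5 + 0.54 × 6.6) = 0.51 × 6.0640 = 3.0926
delay to age 2: R₀ = 0.51 × (0.71 × 6.6) = 0.51 × 4.6860 = 2.3899
Higher: breed at age 1 (3.0926).

3.09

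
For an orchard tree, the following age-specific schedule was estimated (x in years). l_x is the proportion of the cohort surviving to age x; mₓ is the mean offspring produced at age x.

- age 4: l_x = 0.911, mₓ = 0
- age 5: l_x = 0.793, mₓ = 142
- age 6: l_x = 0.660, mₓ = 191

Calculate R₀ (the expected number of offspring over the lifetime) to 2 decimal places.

R₀ = Σ l_x mₓ:
  age 4: 0.911 × 0 = 0.0000
  age 5: 0.793 × 142 = 112.6060
  age 6: 0.660 × 191 = 126.0600
R₀ = 0.0000 + 112.6060 + 126.0600 = 238.6660

238.67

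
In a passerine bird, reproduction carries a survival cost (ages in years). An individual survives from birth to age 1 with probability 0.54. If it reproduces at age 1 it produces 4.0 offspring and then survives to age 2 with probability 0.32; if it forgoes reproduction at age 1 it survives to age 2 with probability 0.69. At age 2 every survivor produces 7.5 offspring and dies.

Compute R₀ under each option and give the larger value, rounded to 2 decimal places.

breed at age 1: R₀ = 0.54 × (4.0 + 0.32 × 7.5) = 0.54 × 6.4000 = 3.4560
delay to age 2: R₀ = 0.54 × (0.69 × 7.5) = 0.54 × 5.1750 = 2.7945
Higher: breed at age 1 (3.4560).

3.46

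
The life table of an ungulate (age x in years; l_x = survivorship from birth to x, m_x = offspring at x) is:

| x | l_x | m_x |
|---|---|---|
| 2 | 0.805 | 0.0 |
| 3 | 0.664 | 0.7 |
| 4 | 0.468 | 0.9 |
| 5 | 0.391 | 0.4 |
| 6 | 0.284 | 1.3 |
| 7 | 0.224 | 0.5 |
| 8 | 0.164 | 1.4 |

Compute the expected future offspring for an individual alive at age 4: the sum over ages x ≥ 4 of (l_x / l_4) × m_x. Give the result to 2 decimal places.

2.75

l_4 = 0.468. Conditional survival from age 4 to x is l_x / l_4.
  x=4: (0.468/0.468) × 0.9 = 0.9000
  x=5: (0.391/0.468) × 0.4 = 0.3342
  x=6: (0.284/0.468) × 1.3 = 0.7889
  x=7: (0.224/0.468) × 0.5 = 0.2393
  x=8: (0.164/0.468) × 1.4 = 0.4906
Sum = 0.9000 + 0.3342 + 0.7889 + 0.2393 + 0.4906 = 2.7530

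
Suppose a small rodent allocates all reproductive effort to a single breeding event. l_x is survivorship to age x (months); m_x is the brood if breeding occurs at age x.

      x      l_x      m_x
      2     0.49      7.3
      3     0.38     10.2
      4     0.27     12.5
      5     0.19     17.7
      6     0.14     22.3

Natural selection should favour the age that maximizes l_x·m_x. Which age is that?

Expected offspring if breeding at age x = l_x × m_x:
  age 2: 0.49 × 7.3 = 3.577
  age 3: 0.38 × 10.2 = 3.876
  age 4: 0.27 × 12.5 = 3.375
  age 5: 0.19 × 17.7 = 3.363
  age 6: 0.14 × 22.3 = 3.122
Maximum at age 3 (3.876).

3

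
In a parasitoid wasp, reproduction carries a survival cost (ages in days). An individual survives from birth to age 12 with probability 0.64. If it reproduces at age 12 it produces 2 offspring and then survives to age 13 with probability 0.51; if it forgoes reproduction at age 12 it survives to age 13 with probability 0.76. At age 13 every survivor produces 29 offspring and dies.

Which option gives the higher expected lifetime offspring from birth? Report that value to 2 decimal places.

14.11

breed at age 12: R₀ = 0.64 × (2 + 0.51 × 29) = 0.64 × 16.7900 = 10.7456
delay to age 13: R₀ = 0.64 × (0.76 × 29) = 0.64 × 22.0400 = 14.1056
Higher: delay to age 13 (14.1056).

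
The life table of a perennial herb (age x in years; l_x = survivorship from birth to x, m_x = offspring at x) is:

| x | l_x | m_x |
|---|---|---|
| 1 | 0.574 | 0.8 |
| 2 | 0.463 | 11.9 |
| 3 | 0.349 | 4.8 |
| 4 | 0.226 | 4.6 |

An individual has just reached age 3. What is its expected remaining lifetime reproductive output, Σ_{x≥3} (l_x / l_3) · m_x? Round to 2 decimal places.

l_3 = 0.349. Conditional survival from age 3 to x is l_x / l_3.
  x=3: (0.349/0.349) × 4.8 = 4.8000
  x=4: (0.226/0.349) × 4.6 = 2.9788
Sum = 4.8000 + 2.9788 = 7.7788

7.78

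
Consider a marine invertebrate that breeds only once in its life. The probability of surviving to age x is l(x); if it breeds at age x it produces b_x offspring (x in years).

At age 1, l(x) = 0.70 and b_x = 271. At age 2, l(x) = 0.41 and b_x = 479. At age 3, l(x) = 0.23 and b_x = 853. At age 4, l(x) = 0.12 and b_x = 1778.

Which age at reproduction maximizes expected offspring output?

Expected offspring if breeding at age x = l(x) × b_x:
  age 1: 0.70 × 271 = 189.700
  age 2: 0.41 × 479 = 196.390
  age 3: 0.23 × 853 = 196.190
  age 4: 0.12 × 1778 = 213.360
Maximum at age 4 (213.360).

4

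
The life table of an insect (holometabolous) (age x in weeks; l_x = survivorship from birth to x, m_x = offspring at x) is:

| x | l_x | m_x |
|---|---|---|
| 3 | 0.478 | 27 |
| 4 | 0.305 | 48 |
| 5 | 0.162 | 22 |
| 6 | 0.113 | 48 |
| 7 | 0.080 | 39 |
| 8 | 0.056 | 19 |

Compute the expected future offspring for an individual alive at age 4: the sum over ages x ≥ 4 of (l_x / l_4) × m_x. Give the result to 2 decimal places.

91.19

l_4 = 0.305. Conditional survival from age 4 to x is l_x / l_4.
  x=4: (0.305/0.305) × 48 = 48.0000
  x=5: (0.162/0.305) × 22 = 11.6852
  x=6: (0.113/0.305) × 48 = 17.7836
  x=7: (0.080/0.305) × 39 = 10.2295
  x=8: (0.056/0.305) × 19 = 3.4885
Sum = 48.0000 + 11.6852 + 17.7836 + 10.2295 + 3.4885 = 91.1869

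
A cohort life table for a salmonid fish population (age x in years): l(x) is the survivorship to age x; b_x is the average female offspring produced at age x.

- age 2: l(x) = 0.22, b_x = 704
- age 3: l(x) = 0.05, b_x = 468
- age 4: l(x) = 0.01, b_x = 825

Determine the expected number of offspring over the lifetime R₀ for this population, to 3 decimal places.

R₀ = Σ l(x) b_x:
  age 2: 0.22 × 704 = 154.8800
  age 3: 0.05 × 468 = 23.4000
  age 4: 0.01 × 825 = 8.2500
R₀ = 154.8800 + 23.4000 + 8.2500 = 186.5300

186.530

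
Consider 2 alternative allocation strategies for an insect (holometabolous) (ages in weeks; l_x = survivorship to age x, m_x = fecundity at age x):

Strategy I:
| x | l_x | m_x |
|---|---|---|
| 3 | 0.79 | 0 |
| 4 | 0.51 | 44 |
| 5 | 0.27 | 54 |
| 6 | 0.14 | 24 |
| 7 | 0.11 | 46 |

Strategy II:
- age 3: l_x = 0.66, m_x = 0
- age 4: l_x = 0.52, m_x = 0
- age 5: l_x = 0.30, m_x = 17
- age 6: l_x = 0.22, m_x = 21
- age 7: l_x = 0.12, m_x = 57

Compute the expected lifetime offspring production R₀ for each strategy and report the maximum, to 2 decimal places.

45.44

Strategy I: R₀ = 0.79×0 + 0.51×44 + 0.27×54 + 0.14×24 + 0.11×46 = 45.4400
Strategy II: R₀ = 0.66×0 + 0.52×0 + 0.30×17 + 0.22×21 + 0.12×57 = 16.5600
Highest R₀: strategy I with 45.4400.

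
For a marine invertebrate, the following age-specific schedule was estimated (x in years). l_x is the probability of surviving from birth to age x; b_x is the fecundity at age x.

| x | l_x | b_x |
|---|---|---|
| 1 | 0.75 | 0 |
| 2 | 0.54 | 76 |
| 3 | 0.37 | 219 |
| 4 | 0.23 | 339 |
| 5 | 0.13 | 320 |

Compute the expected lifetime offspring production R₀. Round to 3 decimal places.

241.640

R₀ = Σ l_x b_x:
  age 1: 0.75 × 0 = 0.0000
  age 2: 0.54 × 76 = 41.0400
  age 3: 0.37 × 219 = 81.0300
  age 4: 0.23 × 339 = 77.9700
  age 5: 0.13 × 320 = 41.6000
R₀ = 0.0000 + 41.0400 + 81.0300 + 77.9700 + 41.6000 = 241.6400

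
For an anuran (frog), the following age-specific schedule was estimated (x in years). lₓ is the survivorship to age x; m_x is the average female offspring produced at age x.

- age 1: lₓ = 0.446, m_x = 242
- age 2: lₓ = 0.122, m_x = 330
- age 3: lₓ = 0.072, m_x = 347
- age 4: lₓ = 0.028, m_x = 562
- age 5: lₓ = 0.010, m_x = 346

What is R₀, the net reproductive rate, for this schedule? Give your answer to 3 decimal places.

R₀ = Σ lₓ m_x:
  age 1: 0.446 × 242 = 107.9320
  age 2: 0.122 × 330 = 40.2600
  age 3: 0.072 × 347 = 24.9840
  age 4: 0.028 × 562 = 15.7360
  age 5: 0.010 × 346 = 3.4600
R₀ = 107.9320 + 40.2600 + 24.9840 + 15.7360 + 3.4600 = 192.3720

192.372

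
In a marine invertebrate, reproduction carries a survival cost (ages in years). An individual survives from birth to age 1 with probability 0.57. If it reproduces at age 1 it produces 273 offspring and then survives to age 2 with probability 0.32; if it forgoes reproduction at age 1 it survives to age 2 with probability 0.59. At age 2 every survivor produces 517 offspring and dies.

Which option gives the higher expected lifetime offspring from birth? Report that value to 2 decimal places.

breed at age 1: R₀ = 0.57 × (273 + 0.32 × 517) = 0.57 × 438.4400 = 249.9108
delay to age 2: R₀ = 0.57 × (0.59 × 517) = 0.57 × 305.0300 = 173.8671
Higher: breed at age 1 (249.9108).

249.91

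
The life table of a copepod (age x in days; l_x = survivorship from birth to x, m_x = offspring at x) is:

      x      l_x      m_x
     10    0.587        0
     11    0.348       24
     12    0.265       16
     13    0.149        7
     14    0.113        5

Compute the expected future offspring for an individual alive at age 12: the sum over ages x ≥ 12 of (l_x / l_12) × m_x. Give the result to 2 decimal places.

l_12 = 0.265. Conditional survival from age 12 to x is l_x / l_12.
  x=12: (0.265/0.265) × 16 = 16.0000
  x=13: (0.149/0.265) × 7 = 3.9358
  x=14: (0.113/0.265) × 5 = 2.1321
Sum = 16.0000 + 3.9358 + 2.1321 = 22.0679

22.07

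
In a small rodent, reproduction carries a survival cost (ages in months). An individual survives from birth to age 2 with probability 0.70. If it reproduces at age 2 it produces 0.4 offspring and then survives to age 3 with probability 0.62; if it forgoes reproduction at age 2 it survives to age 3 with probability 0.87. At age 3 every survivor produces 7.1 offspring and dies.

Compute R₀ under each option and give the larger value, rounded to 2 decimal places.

breed at age 2: R₀ = 0.70 × (0.4 + 0.62 × 7.1) = 0.70 × 4.8020 = 3.3614
delay to age 3: R₀ = 0.70 × (0.87 × 7.1) = 0.70 × 6.1770 = 4.3239
Higher: delay to age 3 (4.3239).

4.32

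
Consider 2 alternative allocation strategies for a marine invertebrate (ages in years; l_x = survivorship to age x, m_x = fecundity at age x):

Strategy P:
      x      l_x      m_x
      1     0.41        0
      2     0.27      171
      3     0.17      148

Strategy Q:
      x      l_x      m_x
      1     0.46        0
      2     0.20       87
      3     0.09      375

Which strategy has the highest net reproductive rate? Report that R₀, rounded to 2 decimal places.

71.33

Strategy P: R₀ = 0.41×0 + 0.27×171 + 0.17×148 = 71.3300
Strategy Q: R₀ = 0.46×0 + 0.20×87 + 0.09×375 = 51.1500
Highest R₀: strategy P with 71.3300.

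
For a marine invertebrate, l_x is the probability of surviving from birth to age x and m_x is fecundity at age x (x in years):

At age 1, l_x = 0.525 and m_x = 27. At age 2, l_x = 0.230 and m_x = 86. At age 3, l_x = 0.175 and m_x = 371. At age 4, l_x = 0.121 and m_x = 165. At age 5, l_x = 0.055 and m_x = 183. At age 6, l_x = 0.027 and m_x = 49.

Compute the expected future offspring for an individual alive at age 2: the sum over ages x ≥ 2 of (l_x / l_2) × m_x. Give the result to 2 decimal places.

504.60

l_2 = 0.230. Conditional survival from age 2 to x is l_x / l_2.
  x=2: (0.230/0.230) × 86 = 86.0000
  x=3: (0.175/0.230) × 371 = 282.2826
  x=4: (0.121/0.230) × 165 = 86.8043
  x=5: (0.055/0.230) × 183 = 43.7609
  x=6: (0.027/0.230) × 49 = 5.7522
Sum = 86.0000 + 282.2826 + 86.8043 + 43.7609 + 5.7522 = 504.6000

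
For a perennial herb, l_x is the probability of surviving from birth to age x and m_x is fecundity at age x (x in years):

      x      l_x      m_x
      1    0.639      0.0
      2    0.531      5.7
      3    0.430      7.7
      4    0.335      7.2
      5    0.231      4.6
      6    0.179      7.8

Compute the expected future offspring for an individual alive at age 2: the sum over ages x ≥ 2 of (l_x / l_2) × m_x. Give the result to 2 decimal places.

21.11

l_2 = 0.531. Conditional survival from age 2 to x is l_x / l_2.
  x=2: (0.531/0.531) × 5.7 = 5.7000
  x=3: (0.430/0.531) × 7.7 = 6.2354
  x=4: (0.335/0.531) × 7.2 = 4.5424
  x=5: (0.231/0.531) × 4.6 = 2.0011
  x=6: (0.179/0.531) × 7.8 = 2.6294
Sum = 5.7000 + 6.2354 + 4.5424 + 2.0011 + 2.6294 = 21.1083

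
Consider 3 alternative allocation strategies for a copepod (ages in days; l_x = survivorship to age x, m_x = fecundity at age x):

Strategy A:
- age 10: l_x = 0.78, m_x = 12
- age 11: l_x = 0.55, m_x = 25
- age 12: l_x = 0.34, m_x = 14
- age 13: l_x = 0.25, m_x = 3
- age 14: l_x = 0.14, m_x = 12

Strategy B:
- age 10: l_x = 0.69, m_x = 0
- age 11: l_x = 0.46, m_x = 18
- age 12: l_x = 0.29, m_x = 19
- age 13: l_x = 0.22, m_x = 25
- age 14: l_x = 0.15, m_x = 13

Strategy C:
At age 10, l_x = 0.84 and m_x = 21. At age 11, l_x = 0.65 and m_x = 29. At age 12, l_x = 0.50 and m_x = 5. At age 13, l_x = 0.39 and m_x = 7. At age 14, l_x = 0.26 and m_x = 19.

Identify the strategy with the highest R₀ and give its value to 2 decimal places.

46.66

Strategy A: R₀ = 0.78×12 + 0.55×25 + 0.34×14 + 0.25×3 + 0.14×12 = 30.3000
Strategy B: R₀ = 0.69×0 + 0.46×18 + 0.29×19 + 0.22×25 + 0.15×13 = 21.2400
Strategy C: R₀ = 0.84×21 + 0.65×29 + 0.50×5 + 0.39×7 + 0.26×19 = 46.6600
Highest R₀: strategy C with 46.6600.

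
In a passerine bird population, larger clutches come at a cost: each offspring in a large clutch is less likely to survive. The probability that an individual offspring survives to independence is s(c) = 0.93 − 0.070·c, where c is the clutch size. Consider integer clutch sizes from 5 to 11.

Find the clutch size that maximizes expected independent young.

7

Expected independent young = c × s(c):
  c=5: 5 × 0.580 = 2.900
  c=6: 6 × 0.510 = 3.060
  c=7: 7 × 0.440 = 3.080
  c=8: 8 × 0.370 = 2.960
  c=9: 9 × 0.300 = 2.700
  c=10: 10 × 0.230 = 2.300
  c=11: 11 × 0.160 = 1.760
Maximum at c = 7 (3.080 independent young).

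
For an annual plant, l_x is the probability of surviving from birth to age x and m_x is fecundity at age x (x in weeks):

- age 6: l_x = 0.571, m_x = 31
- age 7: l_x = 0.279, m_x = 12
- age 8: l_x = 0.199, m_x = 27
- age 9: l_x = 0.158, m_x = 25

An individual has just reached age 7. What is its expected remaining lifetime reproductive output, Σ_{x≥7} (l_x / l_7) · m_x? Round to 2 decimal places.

45.42

l_7 = 0.279. Conditional survival from age 7 to x is l_x / l_7.
  x=7: (0.279/0.279) × 12 = 12.0000
  x=8: (0.199/0.279) × 27 = 19.2581
  x=9: (0.158/0.279) × 25 = 14.1577
Sum = 12.0000 + 19.2581 + 14.1577 = 45.4158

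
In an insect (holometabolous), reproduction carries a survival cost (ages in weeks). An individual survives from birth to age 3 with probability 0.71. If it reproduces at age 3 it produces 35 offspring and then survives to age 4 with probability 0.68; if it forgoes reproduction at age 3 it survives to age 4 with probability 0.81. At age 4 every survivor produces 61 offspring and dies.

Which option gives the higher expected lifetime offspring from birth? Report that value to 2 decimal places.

breed at age 3: R₀ = 0.71 × (35 + 0.68 × 61) = 0.71 × 76.4800 = 54.3008
delay to age 4: R₀ = 0.71 × (0.81 × 61) = 0.71 × 49.4100 = 35.0811
Higher: breed at age 3 (54.3008).

54.30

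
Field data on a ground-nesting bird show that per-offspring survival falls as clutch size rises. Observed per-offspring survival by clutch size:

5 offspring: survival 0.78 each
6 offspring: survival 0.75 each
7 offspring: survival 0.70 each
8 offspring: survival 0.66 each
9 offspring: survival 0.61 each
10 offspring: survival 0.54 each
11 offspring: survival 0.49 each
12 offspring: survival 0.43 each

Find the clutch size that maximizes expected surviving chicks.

Expected surviving chicks = c × s(c):
  c=5: 5 × 0.78 = 3.900
  c=6: 6 × 0.75 = 4.500
  c=7: 7 × 0.70 = 4.900
  c=8: 8 × 0.66 = 5.280
  c=9: 9 × 0.61 = 5.490
  c=10: 10 × 0.54 = 5.400
  c=11: 11 × 0.49 = 5.390
  c=12: 12 × 0.43 = 5.160
Maximum at c = 9 (5.490 surviving chicks).

9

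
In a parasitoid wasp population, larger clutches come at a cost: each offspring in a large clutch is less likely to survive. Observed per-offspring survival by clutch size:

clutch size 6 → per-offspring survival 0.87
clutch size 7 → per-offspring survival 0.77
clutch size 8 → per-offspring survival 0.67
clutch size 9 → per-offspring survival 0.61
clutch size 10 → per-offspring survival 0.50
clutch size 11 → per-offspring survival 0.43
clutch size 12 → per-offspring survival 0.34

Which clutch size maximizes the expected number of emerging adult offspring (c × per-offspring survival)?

Expected emerging adult offspring = c × s(c):
  c=6: 6 × 0.87 = 5.220
  c=7: 7 × 0.77 = 5.390
  c=8: 8 × 0.67 = 5.360
  c=9: 9 × 0.61 = 5.490
  c=10: 10 × 0.50 = 5.000
  c=11: 11 × 0.43 = 4.730
  c=12: 12 × 0.34 = 4.080
Maximum at c = 9 (5.490 emerging adult offspring).

9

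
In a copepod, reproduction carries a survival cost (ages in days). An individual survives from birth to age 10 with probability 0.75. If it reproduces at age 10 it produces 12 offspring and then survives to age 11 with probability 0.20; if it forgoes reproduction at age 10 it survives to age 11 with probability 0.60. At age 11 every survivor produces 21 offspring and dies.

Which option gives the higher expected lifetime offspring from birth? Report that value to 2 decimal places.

breed at age 10: R₀ = 0.75 × (12 + 0.20 × 21) = 0.75 × 16.2000 = 12.1500
delay to age 11: R₀ = 0.75 × (0.60 × 21) = 0.75 × 12.6000 = 9.4500
Higher: breed at age 10 (12.1500).

12.15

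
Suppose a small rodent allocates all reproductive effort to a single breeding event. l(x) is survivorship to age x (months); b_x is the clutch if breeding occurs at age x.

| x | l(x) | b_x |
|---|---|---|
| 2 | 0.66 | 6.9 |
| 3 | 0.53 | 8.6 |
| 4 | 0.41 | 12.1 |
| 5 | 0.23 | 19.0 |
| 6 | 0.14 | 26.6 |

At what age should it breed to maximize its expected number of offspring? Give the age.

Expected offspring if breeding at age x = l(x) × b_x:
  age 2: 0.66 × 6.9 = 4.554
  age 3: 0.53 × 8.6 = 4.558
  age 4: 0.41 × 12.1 = 4.961
  age 5: 0.23 × 19.0 = 4.370
  age 6: 0.14 × 26.6 = 3.724
Maximum at age 4 (4.961).

4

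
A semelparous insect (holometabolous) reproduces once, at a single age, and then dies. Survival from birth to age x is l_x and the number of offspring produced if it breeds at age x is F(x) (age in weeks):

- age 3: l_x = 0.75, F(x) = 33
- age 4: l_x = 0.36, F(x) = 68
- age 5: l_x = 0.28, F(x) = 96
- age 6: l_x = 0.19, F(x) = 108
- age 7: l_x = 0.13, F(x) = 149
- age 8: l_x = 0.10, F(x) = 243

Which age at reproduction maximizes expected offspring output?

5

Expected offspring if breeding at age x = l_x × F(x):
  age 3: 0.75 × 33 = 24.750
  age 4: 0.36 × 68 = 24.480
  age 5: 0.28 × 96 = 26.880
  age 6: 0.19 × 108 = 20.520
  age 7: 0.13 × 149 = 19.370
  age 8: 0.10 × 243 = 24.300
Maximum at age 5 (26.880).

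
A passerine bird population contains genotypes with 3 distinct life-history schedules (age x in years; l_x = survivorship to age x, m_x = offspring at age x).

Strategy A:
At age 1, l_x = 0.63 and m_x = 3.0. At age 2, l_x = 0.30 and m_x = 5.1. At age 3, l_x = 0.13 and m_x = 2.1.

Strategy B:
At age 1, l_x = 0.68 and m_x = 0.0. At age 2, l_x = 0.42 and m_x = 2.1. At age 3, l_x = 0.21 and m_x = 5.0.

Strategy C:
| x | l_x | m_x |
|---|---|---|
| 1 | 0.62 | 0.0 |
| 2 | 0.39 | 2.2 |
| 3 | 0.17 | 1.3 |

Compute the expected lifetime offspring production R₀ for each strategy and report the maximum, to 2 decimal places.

Strategy A: R₀ = 0.63×3.0 + 0.30×5.1 + 0.13×2.1 = 3.6930
Strategy B: R₀ = 0.68×0.0 + 0.42×2.1 + 0.21×5.0 = 1.9320
Strategy C: R₀ = 0.62×0.0 + 0.39×2.2 + 0.17×1.3 = 1.0790
Highest R₀: strategy A with 3.6930.

3.69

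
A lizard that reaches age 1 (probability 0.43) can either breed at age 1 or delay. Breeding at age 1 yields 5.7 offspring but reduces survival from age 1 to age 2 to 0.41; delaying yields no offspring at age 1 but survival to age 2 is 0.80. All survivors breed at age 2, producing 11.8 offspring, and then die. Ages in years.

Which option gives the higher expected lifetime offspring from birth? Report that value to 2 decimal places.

4.53

breed at age 1: R₀ = 0.43 × (5.7 + 0.41 × 11.8) = 0.43 × 10.5380 = 4.5313
delay to age 2: R₀ = 0.43 × (0.80 × 11.8) = 0.43 × 9.4400 = 4.0592
Higher: breed at age 1 (4.5313).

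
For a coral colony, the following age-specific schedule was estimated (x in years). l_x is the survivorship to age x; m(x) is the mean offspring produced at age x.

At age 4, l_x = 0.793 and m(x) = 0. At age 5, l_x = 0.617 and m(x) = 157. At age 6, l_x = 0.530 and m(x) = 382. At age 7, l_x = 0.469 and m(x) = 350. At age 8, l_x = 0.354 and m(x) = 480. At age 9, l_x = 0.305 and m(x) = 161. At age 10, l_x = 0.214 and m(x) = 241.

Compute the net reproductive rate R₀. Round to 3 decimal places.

734.078

R₀ = Σ l_x m(x):
  age 4: 0.793 × 0 = 0.0000
  age 5: 0.617 × 157 = 96.8690
  age 6: 0.530 × 382 = 202.4600
  age 7: 0.469 × 350 = 164.1500
  age 8: 0.354 × 480 = 169.9200
  age 9: 0.305 × 161 = 49.1050
  age 10: 0.214 × 241 = 51.5740
R₀ = 0.0000 + 96.8690 + 202.4600 + 164.1500 + 169.9200 + 49.1050 + 51.5740 = 734.0780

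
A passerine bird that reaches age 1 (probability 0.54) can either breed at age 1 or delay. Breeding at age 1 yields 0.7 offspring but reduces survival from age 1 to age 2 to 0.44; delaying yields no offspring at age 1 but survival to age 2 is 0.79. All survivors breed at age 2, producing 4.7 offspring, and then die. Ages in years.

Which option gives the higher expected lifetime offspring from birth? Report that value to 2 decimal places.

2.01

breed at age 1: R₀ = 0.54 × (0.7 + 0.44 × 4.7) = 0.54 × 2.7680 = 1.4947
delay to age 2: R₀ = 0.54 × (0.79 × 4.7) = 0.54 × 3.7130 = 2.0050
Higher: delay to age 2 (2.0050).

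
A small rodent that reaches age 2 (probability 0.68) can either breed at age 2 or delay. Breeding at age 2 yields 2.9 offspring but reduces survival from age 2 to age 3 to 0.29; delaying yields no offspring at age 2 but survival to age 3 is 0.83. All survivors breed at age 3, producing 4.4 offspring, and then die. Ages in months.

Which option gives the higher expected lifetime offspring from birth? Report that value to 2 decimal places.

breed at age 2: R₀ = 0.68 × (2.9 + 0.29 × 4.4) = 0.68 × 4.1760 = 2.8397
delay to age 3: R₀ = 0.68 × (0.83 × 4.4) = 0.68 × 3.6520 = 2.4834
Higher: breed at age 2 (2.8397).

2.84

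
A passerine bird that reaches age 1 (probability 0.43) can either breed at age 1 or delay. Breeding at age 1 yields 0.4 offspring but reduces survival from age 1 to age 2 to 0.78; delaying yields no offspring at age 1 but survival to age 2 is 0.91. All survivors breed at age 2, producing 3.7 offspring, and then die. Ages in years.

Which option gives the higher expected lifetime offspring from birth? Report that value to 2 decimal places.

1.45

breed at age 1: R₀ = 0.43 × (0.4 + 0.78 × 3.7) = 0.43 × 3.2860 = 1.4130
delay to age 2: R₀ = 0.43 × (0.91 × 3.7) = 0.43 × 3.3670 = 1.4478
Higher: delay to age 2 (1.4478).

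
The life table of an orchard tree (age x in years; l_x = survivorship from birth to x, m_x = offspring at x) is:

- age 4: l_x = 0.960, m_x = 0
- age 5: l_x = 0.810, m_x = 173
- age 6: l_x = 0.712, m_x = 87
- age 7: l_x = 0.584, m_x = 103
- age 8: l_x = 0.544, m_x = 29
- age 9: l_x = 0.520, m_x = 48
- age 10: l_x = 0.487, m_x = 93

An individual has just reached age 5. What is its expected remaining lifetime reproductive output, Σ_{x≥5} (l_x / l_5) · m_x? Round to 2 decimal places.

429.94

l_5 = 0.810. Conditional survival from age 5 to x is l_x / l_5.
  x=5: (0.810/0.810) × 173 = 173.0000
  x=6: (0.712/0.810) × 87 = 76.4741
  x=7: (0.584/0.810) × 103 = 74.2617
  x=8: (0.544/0.810) × 29 = 19.4765
  x=9: (0.520/0.810) × 48 = 30.8148
  x=10: (0.487/0.810) × 93 = 55.9148
Sum = 173.0000 + 76.4741 + 74.2617 + 19.4765 + 30.8148 + 55.9148 = 429.9420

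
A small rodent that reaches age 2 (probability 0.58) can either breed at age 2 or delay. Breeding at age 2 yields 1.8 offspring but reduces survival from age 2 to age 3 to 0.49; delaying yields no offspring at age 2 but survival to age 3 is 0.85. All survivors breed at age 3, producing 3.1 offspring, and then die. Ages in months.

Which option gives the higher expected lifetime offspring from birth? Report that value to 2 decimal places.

breed at age 2: R₀ = 0.58 × (1.8 + 0.49 × 3.1) = 0.58 × 3.3190 = 1.9250
delay to age 3: R₀ = 0.58 × (0.85 × 3.1) = 0.58 × 2.6350 = 1.5283
Higher: breed at age 2 (1.9250).

1.93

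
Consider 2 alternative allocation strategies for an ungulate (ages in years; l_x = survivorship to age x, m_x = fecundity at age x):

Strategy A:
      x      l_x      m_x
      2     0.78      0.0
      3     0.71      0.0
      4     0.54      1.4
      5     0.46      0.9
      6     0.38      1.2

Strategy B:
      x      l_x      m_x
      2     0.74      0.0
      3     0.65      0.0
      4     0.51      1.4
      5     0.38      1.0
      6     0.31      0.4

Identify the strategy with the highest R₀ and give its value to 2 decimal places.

Strategy A: R₀ = 0.78×0.0 + 0.71×0.0 + 0.54×1.4 + 0.46×0.9 + 0.38×1.2 = 1.6260
Strategy B: R₀ = 0.74×0.0 + 0.65×0.0 + 0.51×1.4 + 0.38×1.0 + 0.31×0.4 = 1.2180
Highest R₀: strategy A with 1.6260.

1.63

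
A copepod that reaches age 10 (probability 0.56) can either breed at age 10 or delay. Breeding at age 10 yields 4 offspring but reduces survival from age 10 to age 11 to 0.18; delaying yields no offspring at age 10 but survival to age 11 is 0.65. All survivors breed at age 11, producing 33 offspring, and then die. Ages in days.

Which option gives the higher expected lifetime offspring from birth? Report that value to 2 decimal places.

12.01

breed at age 10: R₀ = 0.56 × (4 + 0.18 × 33) = 0.56 × 9.9400 = 5.5664
delay to age 11: R₀ = 0.56 × (0.65 × 33) = 0.56 × 21.4500 = 12.0120
Higher: delay to age 11 (12.0120).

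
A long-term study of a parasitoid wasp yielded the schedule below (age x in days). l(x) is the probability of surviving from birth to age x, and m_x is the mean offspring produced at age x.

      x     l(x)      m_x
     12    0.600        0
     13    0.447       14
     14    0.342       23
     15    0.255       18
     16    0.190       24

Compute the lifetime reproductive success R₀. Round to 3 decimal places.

R₀ = Σ l(x) m_x:
  age 12: 0.600 × 0 = 0.0000
  age 13: 0.447 × 14 = 6.2580
  age 14: 0.342 × 23 = 7.8660
  age 15: 0.255 × 18 = 4.5900
  age 16: 0.190 × 24 = 4.5600
R₀ = 0.0000 + 6.2580 + 7.8660 + 4.5900 + 4.5600 = 23.2740

23.274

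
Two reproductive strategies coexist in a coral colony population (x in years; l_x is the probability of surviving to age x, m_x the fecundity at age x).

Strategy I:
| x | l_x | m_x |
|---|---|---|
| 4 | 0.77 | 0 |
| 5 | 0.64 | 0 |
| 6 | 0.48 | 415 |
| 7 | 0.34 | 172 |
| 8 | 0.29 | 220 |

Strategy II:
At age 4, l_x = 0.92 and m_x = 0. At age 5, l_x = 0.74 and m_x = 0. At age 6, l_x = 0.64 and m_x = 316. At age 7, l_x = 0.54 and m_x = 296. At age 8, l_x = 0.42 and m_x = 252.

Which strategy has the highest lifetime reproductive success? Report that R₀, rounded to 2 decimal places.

467.92

Strategy I: R₀ = 0.77×0 + 0.64×0 + 0.48×415 + 0.34×172 + 0.29×220 = 321.4800
Strategy II: R₀ = 0.92×0 + 0.74×0 + 0.64×316 + 0.54×296 + 0.42×252 = 467.9200
Highest R₀: strategy II with 467.9200.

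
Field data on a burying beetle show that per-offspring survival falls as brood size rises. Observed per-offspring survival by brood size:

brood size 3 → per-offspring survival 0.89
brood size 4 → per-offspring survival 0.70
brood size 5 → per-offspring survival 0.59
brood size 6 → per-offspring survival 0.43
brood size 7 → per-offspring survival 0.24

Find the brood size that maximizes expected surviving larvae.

Expected surviving larvae = c × s(c):
  c=3: 3 × 0.89 = 2.670
  c=4: 4 × 0.70 = 2.800
  c=5: 5 × 0.59 = 2.950
  c=6: 6 × 0.43 = 2.580
  c=7: 7 × 0.24 = 1.680
Maximum at c = 5 (2.950 surviving larvae).

5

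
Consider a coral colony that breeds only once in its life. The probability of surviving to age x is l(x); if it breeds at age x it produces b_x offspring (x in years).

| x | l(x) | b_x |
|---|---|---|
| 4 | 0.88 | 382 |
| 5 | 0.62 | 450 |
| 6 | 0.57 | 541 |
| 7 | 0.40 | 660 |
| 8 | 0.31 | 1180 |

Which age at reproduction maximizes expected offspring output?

Expected offspring if breeding at age x = l(x) × b_x:
  age 4: 0.88 × 382 = 336.160
  age 5: 0.62 × 450 = 279.000
  age 6: 0.57 × 541 = 308.370
  age 7: 0.40 × 660 = 264.000
  age 8: 0.31 × 1180 = 365.800
Maximum at age 8 (365.800).

8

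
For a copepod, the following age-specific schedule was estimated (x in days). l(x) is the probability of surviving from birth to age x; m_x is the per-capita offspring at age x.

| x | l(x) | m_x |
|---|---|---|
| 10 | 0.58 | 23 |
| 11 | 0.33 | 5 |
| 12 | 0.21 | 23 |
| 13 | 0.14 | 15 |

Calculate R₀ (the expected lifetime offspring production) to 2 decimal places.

21.92

R₀ = Σ l(x) m_x:
  age 10: 0.58 × 23 = 13.3400
  age 11: 0.33 × 5 = 1.6500
  age 12: 0.21 × 23 = 4.8300
  age 13: 0.14 × 15 = 2.1000
R₀ = 13.3400 + 1.6500 + 4.8300 + 2.1000 = 21.9200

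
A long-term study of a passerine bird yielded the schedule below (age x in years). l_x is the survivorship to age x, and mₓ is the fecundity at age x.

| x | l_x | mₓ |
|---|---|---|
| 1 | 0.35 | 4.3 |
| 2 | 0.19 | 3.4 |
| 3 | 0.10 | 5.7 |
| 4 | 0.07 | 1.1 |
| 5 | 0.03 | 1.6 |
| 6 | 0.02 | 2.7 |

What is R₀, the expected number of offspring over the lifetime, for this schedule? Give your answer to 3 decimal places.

R₀ = Σ l_x mₓ:
  age 1: 0.35 × 4.3 = 1.5050
  age 2: 0.19 × 3.4 = 0.6460
  age 3: 0.10 × 5.7 = 0.5700
  age 4: 0.07 × 1.1 = 0.0770
  age 5: 0.03 × 1.6 = 0.0480
  age 6: 0.02 × 2.7 = 0.0540
R₀ = 1.5050 + 0.6460 + 0.5700 + 0.0770 + 0.0480 + 0.0540 = 2.9000

2.900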